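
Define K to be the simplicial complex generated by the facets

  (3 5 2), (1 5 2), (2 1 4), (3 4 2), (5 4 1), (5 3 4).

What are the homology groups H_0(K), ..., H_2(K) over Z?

H_0 ≅ Z,  H_1 = 0,  H_2 ≅ Z.

Take the total order 1 < 2 < 3 < 4 < 5 on the vertex set. Then K (dimension 2) consists of the simplices:

  0-simplices (5): [1], [2], [3], [4], [5]
  1-simplices (9): [1,2], [1,4], [1,5], [2,3], [2,4], [2,5], [3,4], [3,5], [4,5]
  2-simplices (6): [1,2,4], [1,2,5], [1,4,5], [2,3,4], [2,3,5], [3,4,5]

Hence C_0 ≅ Z^5, C_1 ≅ Z^9, C_2 ≅ Z^6.

Boundary ∂_1: C_1 → C_0 sends each edge [p,q] (with p < q) to q − p.
The 5×9 boundary matrix has rank 4 and Smith normal form diag(1,1,1,1).

∂_2: C_2 → C_1 maps a triangle to the signed sum of its edges. For instance
  ∂[2,3,5] = [3,5] − [2,5] + [2,3],
  ∂[3,4,5] = [4,5] − [3,5] + [3,4].
The resulting 9×6 matrix has rank 5, and its Smith normal form has invariant factors (1,1,1,1,1).

Reading off H_k = ker ∂_k / im ∂_{k+1}:

  H_0: rank C_0 − rank ∂_1 = 5 − 4 = 1, and the invariant factors of ∂_1 are all 1, so H_0 = Z.
  H_1: rank ker ∂_1 − rank ∂_2 = (9 − 4) − 5 = 0, and the invariant factors of ∂_2 are all 1, so H_1 = 0.
  H_2: rank ker ∂_2 − rank ∂_3 = (6 − 5) − 0 = 1, and there is no ∂_3, so H_2 = Z.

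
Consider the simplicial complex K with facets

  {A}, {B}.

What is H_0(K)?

Take the total order A < B on the vertex set. Then K (dimension 0) consists of the simplices:

  0-simplices (2): A, B

Hence C_0 ≅ Z^2.

Computing H_k = (kernel of ∂_k) / (image of ∂_{k+1}):

  H_0: rank C_0 − rank ∂_1 = 2 − 0 = 2, and there is no ∂_1, so H_0 = Z^2.

H_0 ≅ Z^2.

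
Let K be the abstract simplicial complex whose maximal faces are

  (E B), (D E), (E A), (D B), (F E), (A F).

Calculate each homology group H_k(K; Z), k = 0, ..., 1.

We work with the vertex ordering A < B < D < E < F. The simplices of K, each written with vertices in increasing order, are:

  0-simplices (5): A, B, D, E, F
  1-simplices (6): AE, AF, BD, BE, DE, EF

so the chain groups are C_0 ≅ Z^5, C_1 ≅ Z^6.

Boundary ∂_1: C_1 → C_0 is given by ∂[p,q] = [q] − [p]. For instance
  ∂EF = F − E.
As a 5×6 matrix over Z this has rank 4, with invariant factors (1,1,1,1).

Reading off H_k = ker ∂_k / im ∂_{k+1}:

  H_0: rank C_0 − rank ∂_1 = 5 − 4 = 1, and the invariant factors of ∂_1 are all 1, so H_0 ≅ Z.
  H_1: rank ker ∂_1 − rank ∂_2 = (6 − 4) − 0 = 2, and there is no ∂_2, so H_1 ≅ Z^2.

As a check, the Euler characteristic is 5 − 6 = -1, which agrees with 1 − 2 = -1.

H_0 ≅ Z,  H_1 ≅ Z^2.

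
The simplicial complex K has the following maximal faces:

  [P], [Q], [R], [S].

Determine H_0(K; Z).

H_0 ≅ Z^4.

We work with the vertex ordering P < Q < R < S. The simplices of K, each written with vertices in increasing order, are:

  0-simplices (4): P, Q, R, S

so the chain groups are C_0 ≅ Z^4.

Reading off H_k = ker ∂_k / im ∂_{k+1}:

  H_0: rank C_0 − rank ∂_1 = 4 − 0 = 4, and there is no ∂_1, so H_0 ≅ Z^4.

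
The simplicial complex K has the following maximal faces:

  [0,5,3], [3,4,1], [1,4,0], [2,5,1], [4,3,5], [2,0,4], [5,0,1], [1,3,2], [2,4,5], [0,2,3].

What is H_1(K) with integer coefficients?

H_1 ≅ Z/2Z.

Fix the vertex order 0 < 1 < 2 < 3 < 4 < 5 and write every simplex with vertices in increasing order. Then dim K = 2 and the simplices of K are:

  0-simplices (6): [0], [1], [2], [3], [4], [5]
  1-simplices (15): [0,1], [0,2], [0,3], [0,4], [0,5], [1,2], [1,3], [1,4], [1,5], [2,3], [2,4], [2,5], [3,4], [3,5], [4,5]
  2-simplices (10): [0,1,4], [0,1,5], [0,2,3], [0,2,4], [0,3,5], [1,2,3], [1,2,5], [1,3,4], [2,4,5], [3,4,5]

giving chain groups C_0 ≅ Z^6, C_1 ≅ Z^15, C_2 ≅ Z^10.

∂_1: C_1 → C_0 is given by ∂[p,q] = [q] − [p]. For instance
  ∂[3,4] = [4] − [3].
This gives a 6×15 integer matrix of rank 5; reducing to Smith normal form yields diagonal entries (1,1,1,1,1).

∂_2: C_2 → C_1 maps a triangle to the signed sum of its edges. For instance
  ∂[0,2,4] = [2,4] − [0,4] + [0,2],
  ∂[1,2,3] = [2,3] − [1,3] + [1,2].
This gives a 15×10 integer matrix of rank 10; reducing to Smith normal form yields diagonal entries (1,1,1,1,1,1,1,1,1,2).

Now H_k = ker ∂_k / im ∂_{k+1}, so:

  H_1: rank ker ∂_1 − rank ∂_2 = (15 − 5) − 10 = 0, and ∂_2 has invariant factor 2 > 1, so H_1 ≅ Z/2Z.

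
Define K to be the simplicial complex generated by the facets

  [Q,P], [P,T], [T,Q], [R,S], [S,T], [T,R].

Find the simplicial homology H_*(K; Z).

Fix the vertex order P < Q < R < S < T and write every simplex with vertices in increasing order. Then dim K = 1 and the simplices of K are:

  0-simplices (5): P, Q, R, S, T
  1-simplices (6): PQ, PT, QT, RS, RT, ST

giving chain groups C_0 ≅ Z^5, C_1 ≅ Z^6.

∂_1: C_1 → C_0 is given by ∂[p,q] = [q] − [p]. For instance
  ∂ST = T − S.
As a 5×6 matrix over Z this has rank 4, with invariant factors (1,1,1,1).

From H_k ≅ ker(∂_k) / im(∂_{k+1}) we obtain:

  H_0: rank C_0 − rank ∂_1 = 5 − 4 = 1, and the invariant factors of ∂_1 are all 1, so H_0 ≅ Z.
  H_1: rank ker ∂_1 − rank ∂_2 = (6 − 4) − 0 = 2, and there is no ∂_2, so H_1 ≅ Z^2.

As a check, the Euler characteristic is 5 − 6 = -1, which agrees with 1 − 2 = -1.

H_0 = Z,  H_1 = Z^2.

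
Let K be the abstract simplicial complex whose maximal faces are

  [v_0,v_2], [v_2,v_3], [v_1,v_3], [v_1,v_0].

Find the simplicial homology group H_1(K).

H_1 ≅ Z.

Order the vertices as v_0 < v_1 < v_2 < v_3. Listing each simplex with vertices in this order, K has dimension 1 with simplices:

  0-simplices (4): [v_0], [v_1], [v_2], [v_3]
  1-simplices (4): [v_0,v_1], [v_0,v_2], [v_1,v_3], [v_2,v_3]

Hence C_0 ≅ Z^4, C_1 ≅ Z^4.

The boundary map ∂_1: C_1 → C_0 sends each edge [p,q] (with p < q) to q − p.
The resulting 4×4 matrix has rank 3, and its Smith normal form has invariant factors (1,1,1).

Now H_k = ker ∂_k / im ∂_{k+1}, so:

  H_1: rank ker ∂_1 − rank ∂_2 = (4 − 3) − 0 = 1, and there is no ∂_2, so H_1 ≅ Z.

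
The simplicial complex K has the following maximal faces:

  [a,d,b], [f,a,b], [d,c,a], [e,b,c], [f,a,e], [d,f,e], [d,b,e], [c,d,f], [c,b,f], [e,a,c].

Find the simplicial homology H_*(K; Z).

Order the vertices as a < b < c < d < e < f. Listing each simplex with vertices in this order, K has dimension 2 with simplices:

  0-simplices (6): a, b, c, d, e, f
  1-simplices (15): ab, ac, ad, ae, af, bc, bd, be, bf, cd, ce, cf, de, df, ef
  2-simplices (10): abd, abf, acd, ace, aef, bce, bcf, bde, cdf, def

so the chain groups are C_0 ≅ Z^6, C_1 ≅ Z^15, C_2 ≅ Z^10.

The boundary map ∂_1: C_1 → C_0 maps an edge to its endpoints' difference, ∂[p,q] = q − p. For instance
  ∂cd = d − c.
This gives a 6×15 integer matrix of rank 5; reducing to Smith normal form yields diagonal entries (1,1,1,1,1).

The boundary map ∂_2: C_2 → C_1 acts by ∂[p,q,r] = [q,r] − [p,r] + [p,q]. For instance
  ∂bce = ce − be + bc,
  ∂bcf = cf − bf + bc.
This gives a 15×10 integer matrix of rank 10; reducing to Smith normal form yields diagonal entries (1,1,1,1,1,1,1,1,1,2).

Reading off H_k = ker ∂_k / im ∂_{k+1}:

  H_0: rank C_0 − rank ∂_1 = 6 − 5 = 1, and the invariant factors of ∂_1 are all 1, so H_0 = Z.
  H_1: rank ker ∂_1 − rank ∂_2 = (15 − 5) − 10 = 0, and ∂_2 has invariant factor 2 > 1, so H_1 = Z/2.
  H_2: rank ker ∂_2 − rank ∂_3 = (10 − 10) − 0 = 0, and there is no ∂_3, so H_2 = 0.

As a check, the Euler characteristic is 6 − 15 + 10 = 1, which agrees with 1 − 0 + 0 = 1.

H_0 = Z,  H_1 = Z/2,  H_2 = 0.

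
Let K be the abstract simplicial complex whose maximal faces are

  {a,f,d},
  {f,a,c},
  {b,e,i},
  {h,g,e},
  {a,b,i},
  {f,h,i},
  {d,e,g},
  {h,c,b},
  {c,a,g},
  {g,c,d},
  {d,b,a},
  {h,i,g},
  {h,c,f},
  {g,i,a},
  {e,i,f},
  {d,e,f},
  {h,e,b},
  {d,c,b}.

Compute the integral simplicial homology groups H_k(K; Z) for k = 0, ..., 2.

Take the total order a < b < c < d < e < f < g < h < i on the vertex set. Then K (dimension 2) consists of the simplices:

  0-simplices (9): a, b, c, d, e, f, g, h, i
  1-simplices (27): ab, ac, ad, af, ag, ai, bc, bd, be, bh, bi, cd, cf, cg, ch, de, df, dg, ef, eg, eh, ei, fh, fi, gh, gi, hi
  2-simplices (18): abd, abi, acf, acg, adf, agi, bcd, bch, beh, bei, cdg, cfh, def, deg, efi, egh, fhi, ghi

Hence C_0 ≅ Z^9, C_1 ≅ Z^27, C_2 ≅ Z^18.

∂_1: C_1 → C_0 sends each edge [p,q] (with p < q) to q − p. For instance
  ∂bc = c − b.
This gives a 9×27 integer matrix of rank 8; reducing to Smith normal form yields diagonal entries (1,1,1,1,1,1,1,1).

∂_2: C_2 → C_1 maps a triangle to the signed sum of its edges. For instance
  ∂abd = bd − ad + ab,
  ∂efi = fi − ei + ef.
The 27×18 boundary matrix has rank 18 and Smith normal form diag(1,1,1,1,1,1,1,1,1,1,1,1,1,1,1,1,1,2).

Reading off H_k = ker ∂_k / im ∂_{k+1}:

  H_0: rank C_0 − rank ∂_1 = 9 − 8 = 1, and the invariant factors of ∂_1 are all 1, so H_0 = Z.
  H_1: rank ker ∂_1 − rank ∂_2 = (27 − 8) − 18 = 1, and ∂_2 has invariant factor 2 > 1, so H_1 = Z ⊕ Z/2.
  H_2: rank ker ∂_2 − rank ∂_3 = (18 − 18) − 0 = 0, and there is no ∂_3, so H_2 = 0.

As a check, the Euler characteristic is 9 − 27 + 18 = 0, which agrees with 1 − 1 + 0 = 0.

H_0 ≅ Z,  H_1 ≅ Z ⊕ Z/2,  H_2 = 0.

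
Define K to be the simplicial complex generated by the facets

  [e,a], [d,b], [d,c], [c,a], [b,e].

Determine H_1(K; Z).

H_1 = Z.

We work with the vertex ordering a < b < c < d < e. The simplices of K, each written with vertices in increasing order, are:

  0-simplices (5): a, b, c, d, e
  1-simplices (5): ac, ae, bd, be, cd

giving chain groups C_0 ≅ Z^5, C_1 ≅ Z^5.

∂_1: C_1 → C_0 maps an edge to its endpoints' difference, ∂[p,q] = q − p. For instance
  ∂cd = d − c.
As a 5×5 matrix over Z this has rank 4, with invariant factors (1,1,1,1).

Reading off H_k = ker ∂_k / im ∂_{k+1}:

  H_1: rank ker ∂_1 − rank ∂_2 = (5 − 4) − 0 = 1, and there is no ∂_2, so H_1 = Z.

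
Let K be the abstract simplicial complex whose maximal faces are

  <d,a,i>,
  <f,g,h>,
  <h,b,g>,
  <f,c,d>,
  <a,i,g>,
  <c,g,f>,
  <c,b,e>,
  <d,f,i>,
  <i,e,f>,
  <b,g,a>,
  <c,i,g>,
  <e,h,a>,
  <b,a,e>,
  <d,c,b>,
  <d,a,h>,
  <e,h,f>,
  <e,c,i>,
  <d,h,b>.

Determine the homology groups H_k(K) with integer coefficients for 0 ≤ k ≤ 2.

We work with the vertex ordering a < b < c < d < e < f < g < h < i. The simplices of K, each written with vertices in increasing order, are:

  0-simplices (9): a, b, c, d, e, f, g, h, i
  1-simplices (27): ab, ad, ae, ag, ah, ai, bc, bd, be, bg, bh, cd, ce, cf, cg, ci, df, dh, di, ef, eh, ei, fg, fh, fi, gh, gi
  2-simplices (18): abe, abg, adh, adi, aeh, agi, bcd, bce, bdh, bgh, cdf, cei, cfg, cgi, dfi, efh, efi, fgh

Hence C_0 ≅ Z^9, C_1 ≅ Z^27, C_2 ≅ Z^18.

Boundary ∂_1: C_1 → C_0 maps an edge to its endpoints' difference, ∂[p,q] = q − p. For instance
  ∂bd = d − b.
The 9×27 boundary matrix has rank 8 and Smith normal form diag(1,1,1,1,1,1,1,1).

∂_2: C_2 → C_1 acts by ∂[p,q,r] = [q,r] − [p,r] + [p,q]. For instance
  ∂aeh = eh − ah + ae,
  ∂bce = ce − be + bc.
This gives a 27×18 integer matrix of rank 18; reducing to Smith normal form yields diagonal entries (1,1,1,1,1,1,1,1,1,1,1,1,1,1,1,1,1,2).

Computing H_k = (kernel of ∂_k) / (image of ∂_{k+1}):

  H_0: rank C_0 − rank ∂_1 = 9 − 8 = 1, and the invariant factors of ∂_1 are all 1, so H_0 ≅ Z.
  H_1: rank ker ∂_1 − rank ∂_2 = (27 − 8) − 18 = 1, and ∂_2 has invariant factor 2 > 1, so H_1 ≅ Z ⊕ Z/2.
  H_2: rank ker ∂_2 − rank ∂_3 = (18 − 18) − 0 = 0, and there is no ∂_3, so H_2 ≅ 0.

H_0 = Z,  H_1 = Z ⊕ Z/2,  H_2 = 0.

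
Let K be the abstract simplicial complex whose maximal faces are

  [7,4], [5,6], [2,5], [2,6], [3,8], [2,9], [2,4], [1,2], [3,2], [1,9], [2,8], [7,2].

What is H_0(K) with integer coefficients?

H_0 = Z.

We work with the vertex ordering 1 < 2 < 3 < 4 < 5 < 6 < 7 < 8 < 9. The simplices of K, each written with vertices in increasing order, are:

  0-simplices (9): [1], [2], [3], [4], [5], [6], [7], [8], [9]
  1-simplices (12): [1,2], [1,9], [2,3], [2,4], [2,5], [2,6], [2,7], [2,8], [2,9], [3,8], [4,7], [5,6]

so the chain groups are C_0 ≅ Z^9, C_1 ≅ Z^12.

∂_1: C_1 → C_0 is given by ∂[p,q] = [q] − [p]. For instance
  ∂[2,7] = [7] − [2].
The resulting 9×12 matrix has rank 8, and its Smith normal form has invariant factors (1,1,1,1,1,1,1,1).

Computing H_k = (kernel of ∂_k) / (image of ∂_{k+1}):

  H_0: rank C_0 − rank ∂_1 = 9 − 8 = 1, and the invariant factors of ∂_1 are all 1, so H_0 ≅ Z.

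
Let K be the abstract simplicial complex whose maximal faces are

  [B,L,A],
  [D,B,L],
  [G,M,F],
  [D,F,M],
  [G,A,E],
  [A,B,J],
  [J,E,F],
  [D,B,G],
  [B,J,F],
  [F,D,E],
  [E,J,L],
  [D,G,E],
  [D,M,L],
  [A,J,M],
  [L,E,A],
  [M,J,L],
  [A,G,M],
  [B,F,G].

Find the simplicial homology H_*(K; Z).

Fix the vertex order A < B < D < E < F < G < J < L < M and write every simplex with vertices in increasing order. Then dim K = 2 and the simplices of K are:

  0-simplices (9): A, B, D, E, F, G, J, L, M
  1-simplices (27): AB, AE, AG, AJ, AL, AM, BD, BF, BG, BJ, BL, DE, DF, DG, DL, DM, EF, EG, EJ, EL, FG, FJ, FM, GM, JL, JM, LM
  2-simplices (18): ABJ, ABL, AEG, AEL, AGM, AJM, BDG, BDL, BFG, BFJ, DEF, DEG, DFM, DLM, EFJ, EJL, FGM, JLM

giving chain groups C_0 ≅ Z^9, C_1 ≅ Z^27, C_2 ≅ Z^18.

The boundary map ∂_1: C_1 → C_0 sends each edge [p,q] (with p < q) to q − p. For instance
  ∂AE = E − A.
This gives a 9×27 integer matrix of rank 8; reducing to Smith normal form yields diagonal entries (1,1,1,1,1,1,1,1).

∂_2: C_2 → C_1 maps a triangle to the signed sum of its edges. For instance
  ∂EJL = JL − EL + EJ,
  ∂DFM = FM − DM + DF.
The 27×18 boundary matrix has rank 18 and Smith normal form diag(1,1,1,1,1,1,1,1,1,1,1,1,1,1,1,1,1,2).

Now H_k = ker ∂_k / im ∂_{k+1}, so:

  H_0: rank C_0 − rank ∂_1 = 9 − 8 = 1, and the invariant factors of ∂_1 are all 1, so H_0 = Z.
  H_1: rank ker ∂_1 − rank ∂_2 = (27 − 8) − 18 = 1, and ∂_2 has invariant factor 2 > 1, so H_1 = Z ⊕ Z/2Z.
  H_2: rank ker ∂_2 − rank ∂_3 = (18 − 18) − 0 = 0, and there is no ∂_3, so H_2 = 0.

As a check, the Euler characteristic is 9 − 27 + 18 = 0, which agrees with 1 − 1 + 0 = 0.

H_0 ≅ Z,  H_1 ≅ Z ⊕ Z/2Z,  H_2 = 0.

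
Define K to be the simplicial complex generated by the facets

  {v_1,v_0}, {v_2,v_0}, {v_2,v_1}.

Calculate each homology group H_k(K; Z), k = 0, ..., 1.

We work with the vertex ordering v_0 < v_1 < v_2. The simplices of K, each written with vertices in increasing order, are:

  0-simplices (3): [v_0], [v_1], [v_2]
  1-simplices (3): [v_0,v_1], [v_0,v_2], [v_1,v_2]

Hence C_0 ≅ Z^3, C_1 ≅ Z^3.

∂_1: C_1 → C_0 maps an edge to its endpoints' difference, ∂[p,q] = q − p.
As a 3×3 matrix over Z this has rank 2, with invariant factors (1,1).

Reading off H_k = ker ∂_k / im ∂_{k+1}:

  H_0: rank C_0 − rank ∂_1 = 3 − 2 = 1, and the invariant factors of ∂_1 are all 1, so H_0 ≅ Z.
  H_1: rank ker ∂_1 − rank ∂_2 = (3 − 2) − 0 = 1, and there is no ∂_2, so H_1 ≅ Z.

H_0 = Z,  H_1 = Z.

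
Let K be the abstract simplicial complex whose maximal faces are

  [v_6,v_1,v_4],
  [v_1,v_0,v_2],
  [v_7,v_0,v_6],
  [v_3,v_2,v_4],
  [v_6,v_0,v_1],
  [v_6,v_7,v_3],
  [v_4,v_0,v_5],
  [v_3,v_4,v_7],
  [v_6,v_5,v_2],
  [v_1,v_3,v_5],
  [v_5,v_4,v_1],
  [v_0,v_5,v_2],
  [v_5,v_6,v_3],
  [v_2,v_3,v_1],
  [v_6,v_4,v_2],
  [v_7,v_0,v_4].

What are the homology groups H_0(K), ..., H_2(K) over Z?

Order the vertices as v_0 < v_1 < v_2 < v_3 < v_4 < v_5 < v_6 < v_7. Listing each simplex with vertices in this order, K has dimension 2 with simplices:

  0-simplices (8): [v_0], [v_1], [v_2], [v_3], [v_4], [v_5], [v_6], [v_7]
  1-simplices (24): (24 of them)
  2-simplices (16): (16 of them)

so the chain groups are C_0 ≅ Z^8, C_1 ≅ Z^24, C_2 ≅ Z^16.

The boundary map ∂_1: C_1 → C_0 is given by ∂[p,q] = [q] − [p]. For instance
  ∂[v_0,v_7] = [v_7] − [v_0].
The 8×24 boundary matrix has rank 7 and Smith normal form diag(1,1,1,1,1,1,1).

∂_2: C_2 → C_1 acts by ∂[p,q,r] = [q,r] − [p,r] + [p,q]. For instance
  ∂[v_0,v_4,v_7] = [v_4,v_7] − [v_0,v_7] + [v_0,v_4],
  ∂[v_1,v_4,v_6] = [v_4,v_6] − [v_1,v_6] + [v_1,v_4].
The resulting 24×16 matrix has rank 15, and its Smith normal form has invariant factors (1,1,1,1,1,1,1,1,1,1,1,1,1,1,1).

Reading off H_k = ker ∂_k / im ∂_{k+1}:

  H_0: rank C_0 − rank ∂_1 = 8 − 7 = 1, and the invariant factors of ∂_1 are all 1, so H_0 = Z.
  H_1: rank ker ∂_1 − rank ∂_2 = (24 − 7) − 15 = 2, and the invariant factors of ∂_2 are all 1, so H_1 = Z^2.
  H_2: rank ker ∂_2 − rank ∂_3 = (16 − 15) − 0 = 1, and there is no ∂_3, so H_2 = Z.

As a check, the Euler characteristic is 8 − 24 + 16 = 0, which agrees with 1 − 2 + 1 = 0.

H_0 ≅ Z,  H_1 ≅ Z^2,  H_2 ≅ Z.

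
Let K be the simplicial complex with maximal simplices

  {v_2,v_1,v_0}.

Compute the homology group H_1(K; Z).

Take the total order v_0 < v_1 < v_2 on the vertex set. Then K (dimension 2) consists of the simplices:

  0-simplices (3): [v_0], [v_1], [v_2]
  1-simplices (3): [v_0,v_1], [v_0,v_2], [v_1,v_2]
  2-simplices (1): [v_0,v_1,v_2]

Hence C_0 ≅ Z^3, C_1 ≅ Z^3, C_2 ≅ Z^1.

The boundary map ∂_1: C_1 → C_0 maps an edge to its endpoints' difference, ∂[p,q] = q − p.
This gives a 3×3 integer matrix of rank 2; reducing to Smith normal form yields diagonal entries (1,1).

Boundary ∂_2: C_2 → C_1 maps a triangle to the signed sum of its edges. For instance
  ∂[v_0,v_1,v_2] = [v_1,v_2] − [v_0,v_2] + [v_0,v_1].
This gives a 3×1 integer matrix of rank 1; reducing to Smith normal form yields diagonal entries (1).

Now H_k = ker ∂_k / im ∂_{k+1}, so:

  H_1: rank ker ∂_1 − rank ∂_2 = (3 − 2) − 1 = 0, and the invariant factors of ∂_2 are all 1, so H_1 = 0.

(K is a triangulation of the 2-simplex.)

H_1 = 0.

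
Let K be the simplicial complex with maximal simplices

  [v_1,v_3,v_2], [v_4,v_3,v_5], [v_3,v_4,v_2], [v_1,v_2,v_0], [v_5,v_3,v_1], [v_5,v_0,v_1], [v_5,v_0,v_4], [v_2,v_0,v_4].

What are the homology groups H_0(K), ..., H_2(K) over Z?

H_0 ≅ Z,  H_1 = 0,  H_2 ≅ Z.

K has 6 vertices, 12 edges, 8 triangles.
rank ∂_0 = 0, rank ∂_1 = 5 ⇒ b_0 = 6 − 0 − 5 = 1; all invariant factors of ∂_1 are 1 so no torsion. So H_0 = Z.
rank ∂_1 = 5, rank ∂_2 = 7 ⇒ b_1 = 12 − 5 − 7 = 0; all invariant factors of ∂_2 are 1 so no torsion. So H_1 = 0.
rank ∂_2 = 7, rank ∂_3 = 0 ⇒ b_2 = 8 − 7 − 0 = 1. So H_2 = Z.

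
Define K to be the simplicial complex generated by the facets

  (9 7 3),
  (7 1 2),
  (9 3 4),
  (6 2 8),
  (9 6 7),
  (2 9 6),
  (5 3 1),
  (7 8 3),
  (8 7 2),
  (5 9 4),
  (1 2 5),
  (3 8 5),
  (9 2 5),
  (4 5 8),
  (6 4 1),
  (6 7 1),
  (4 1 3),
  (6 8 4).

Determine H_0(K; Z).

H_0 ≅ Z.

We work with the vertex ordering 1 < 2 < 3 < 4 < 5 < 6 < 7 < 8 < 9. The simplices of K, each written with vertices in increasing order, are:

  0-simplices (9): [1], [2], [3], [4], [5], [6], [7], [8], [9]
  1-simplices (27): (27 of them)
  2-simplices (18): [1,2,5], [1,2,7], [1,3,4], [1,3,5], [1,4,6], [1,6,7], [2,5,9], [2,6,8], [2,6,9], [2,7,8], [3,4,9], [3,5,8], [3,7,8], [3,7,9], [4,5,8], [4,5,9], [4,6,8], [6,7,9]

Hence C_0 ≅ Z^9, C_1 ≅ Z^27, C_2 ≅ Z^18.

∂_1: C_1 → C_0 sends each edge [p,q] (with p < q) to q − p.
The 9×27 boundary matrix has rank 8 and Smith normal form diag(1,1,1,1,1,1,1,1).

Boundary ∂_2: C_2 → C_1 sends each 2-simplex [p,q,r] to [q,r] − [p,r] + [p,q]. For instance
  ∂[4,6,8] = [6,8] − [4,8] + [4,6],
  ∂[1,3,5] = [3,5] − [1,5] + [1,3].
As a 27×18 matrix over Z this has rank 18, with invariant factors (1,1,1,1,1,1,1,1,1,1,1,1,1,1,1,1,1,2).

Computing H_k = (kernel of ∂_k) / (image of ∂_{k+1}):

  H_0: rank C_0 − rank ∂_1 = 9 − 8 = 1, and the invariant factors of ∂_1 are all 1, so H_0 = Z.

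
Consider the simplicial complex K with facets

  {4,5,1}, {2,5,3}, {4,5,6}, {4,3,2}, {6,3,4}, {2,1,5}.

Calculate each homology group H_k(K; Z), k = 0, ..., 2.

H_0 ≅ Z,  H_1 ≅ Z,  H_2 = 0.

Fix the vertex order 1 < 2 < 3 < 4 < 5 < 6 and write every simplex with vertices in increasing order. Then dim K = 2 and the simplices of K are:

  0-simplices (6): [1], [2], [3], [4], [5], [6]
  1-simplices (12): [1,2], [1,4], [1,5], [2,3], [2,4], [2,5], [3,4], [3,5], [3,6], [4,5], [4,6], [5,6]
  2-simplices (6): [1,2,5], [1,4,5], [2,3,4], [2,3,5], [3,4,6], [4,5,6]

so the chain groups are C_0 ≅ Z^6, C_1 ≅ Z^12, C_2 ≅ Z^6.

Boundary ∂_1: C_1 → C_0 maps an edge to its endpoints' difference, ∂[p,q] = q − p. For instance
  ∂[1,2] = [2] − [1].
This gives a 6×12 integer matrix of rank 5; reducing to Smith normal form yields diagonal entries (1,1,1,1,1).

The boundary map ∂_2: C_2 → C_1 maps a triangle to the signed sum of its edges. For instance
  ∂[3,4,6] = [4,6] − [3,6] + [3,4],
  ∂[1,2,5] = [2,5] − [1,5] + [1,2].
The 12×6 boundary matrix has rank 6 and Smith normal form diag(1,1,1,1,1,1).

Now H_k = ker ∂_k / im ∂_{k+1}, so:

  H_0: rank C_0 − rank ∂_1 = 6 − 5 = 1, and the invariant factors of ∂_1 are all 1, so H_0 = Z.
  H_1: rank ker ∂_1 − rank ∂_2 = (12 − 5) − 6 = 1, and the invariant factors of ∂_2 are all 1, so H_1 = Z.
  H_2: rank ker ∂_2 − rank ∂_3 = (6 − 6) − 0 = 0, and there is no ∂_3, so H_2 = 0.

As a check, the Euler characteristic is 6 − 12 + 6 = 0, which agrees with 1 − 1 + 0 = 0.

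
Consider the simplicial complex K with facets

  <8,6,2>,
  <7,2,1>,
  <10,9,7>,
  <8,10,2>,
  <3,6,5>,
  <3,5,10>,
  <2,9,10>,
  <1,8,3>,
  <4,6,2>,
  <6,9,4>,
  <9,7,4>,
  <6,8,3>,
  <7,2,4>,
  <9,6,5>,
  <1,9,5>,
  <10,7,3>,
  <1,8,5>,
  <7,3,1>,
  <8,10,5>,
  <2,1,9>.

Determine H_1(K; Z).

H_1 ≅ Z ⊕ Z/2Z.

We work with the vertex ordering 1 < 2 < 3 < 4 < 5 < 6 < 7 < 8 < 9 < 10. The simplices of K, each written with vertices in increasing order, are:

  0-simplices (10): [1], [2], [3], [4], [5], [6], [7], [8], [9], [10]
  1-simplices (30): (30 of them)
  2-simplices (20): (20 of them)

so the chain groups are C_0 ≅ Z^10, C_1 ≅ Z^30, C_2 ≅ Z^20.

Boundary ∂_1: C_1 → C_0 maps an edge to its endpoints' difference, ∂[p,q] = q − p.
As a 10×30 matrix over Z this has rank 9, with invariant factors (1,1,1,1,1,1,1,1,1).

The boundary map ∂_2: C_2 → C_1 sends each 2-simplex [p,q,r] to [q,r] − [p,r] + [p,q]. For instance
  ∂[2,8,10] = [8,10] − [2,10] + [2,8],
  ∂[3,6,8] = [6,8] − [3,8] + [3,6].
As a 30×20 matrix over Z this has rank 20, with invariant factors (1,1,1,1,1,1,1,1,1,1,1,1,1,1,1,1,1,1,1,2).

Reading off H_k = ker ∂_k / im ∂_{k+1}:

  H_1: rank ker ∂_1 − rank ∂_2 = (30 − 9) − 20 = 1, and ∂_2 has invariant factor 2 > 1, so H_1 = Z ⊕ Z/2Z.

(K is a triangulation of the Klein bottle.)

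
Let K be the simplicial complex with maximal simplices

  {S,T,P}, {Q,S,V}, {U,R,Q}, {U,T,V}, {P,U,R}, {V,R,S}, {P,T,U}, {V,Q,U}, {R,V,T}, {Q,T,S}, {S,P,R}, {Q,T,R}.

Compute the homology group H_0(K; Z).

H_0 = Z.

K has 7 vertices, 18 edges, 12 triangles.
rank ∂_0 = 0, rank ∂_1 = 6 ⇒ b_0 = 7 − 0 − 6 = 1; all invariant factors of ∂_1 are 1 so no torsion. So H_0 = Z.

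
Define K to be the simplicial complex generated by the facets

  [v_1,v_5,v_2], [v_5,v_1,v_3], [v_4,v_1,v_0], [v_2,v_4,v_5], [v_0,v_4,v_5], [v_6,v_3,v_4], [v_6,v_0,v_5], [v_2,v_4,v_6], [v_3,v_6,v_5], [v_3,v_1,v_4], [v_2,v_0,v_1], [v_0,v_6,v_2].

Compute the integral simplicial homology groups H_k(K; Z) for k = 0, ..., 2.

H_0 = Z,  H_1 = Z/2,  H_2 = 0.

Order the vertices as v_0 < v_1 < v_2 < v_3 < v_4 < v_5 < v_6. Listing each simplex with vertices in this order, K has dimension 2 with simplices:

  0-simplices (7): [v_0], [v_1], [v_2], [v_3], [v_4], [v_5], [v_6]
  1-simplices (18): (18 of them)
  2-simplices (12): (12 of them)

Hence C_0 ≅ Z^7, C_1 ≅ Z^18, C_2 ≅ Z^12.

The boundary map ∂_1: C_1 → C_0 sends each edge [p,q] (with p < q) to q − p.
The 7×18 boundary matrix has rank 6 and Smith normal form diag(1,1,1,1,1,1).

Boundary ∂_2: C_2 → C_1 maps a triangle to the signed sum of its edges. For instance
  ∂[v_0,v_1,v_4] = [v_1,v_4] − [v_0,v_4] + [v_0,v_1],
  ∂[v_0,v_5,v_6] = [v_5,v_6] − [v_0,v_6] + [v_0,v_5].
This gives a 18×12 integer matrix of rank 12; reducing to Smith normal form yields diagonal entries (1,1,1,1,1,1,1,1,1,1,1,2).

From H_k ≅ ker(∂_k) / im(∂_{k+1}) we obtain:

  H_0: rank C_0 − rank ∂_1 = 7 − 6 = 1, and the invariant factors of ∂_1 are all 1, so H_0 ≅ Z.
  H_1: rank ker ∂_1 − rank ∂_2 = (18 − 6) − 12 = 0, and ∂_2 has invariant factor 2 > 1, so H_1 ≅ Z/2.
  H_2: rank ker ∂_2 − rank ∂_3 = (12 − 12) − 0 = 0, and there is no ∂_3, so H_2 ≅ 0.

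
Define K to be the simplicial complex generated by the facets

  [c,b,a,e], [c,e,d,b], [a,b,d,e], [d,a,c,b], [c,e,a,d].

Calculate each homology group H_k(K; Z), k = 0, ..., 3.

Take the total order a < b < c < d < e on the vertex set. Then K (dimension 3) consists of the simplices:

  0-simplices (5): a, b, c, d, e
  1-simplices (10): ab, ac, ad, ae, bc, bd, be, cd, ce, de
  2-simplices (10): abc, abd, abe, acd, ace, ade, bcd, bce, bde, cde
  3-simplices (5): abcd, abce, abde, acde, bcde

Hence C_0 ≅ Z^5, C_1 ≅ Z^10, C_2 ≅ Z^10, C_3 ≅ Z^5.

∂_1: C_1 → C_0 maps an edge to its endpoints' difference, ∂[p,q] = q − p. For instance
  ∂bd = d − b.
This gives a 5×10 integer matrix of rank 4; reducing to Smith normal form yields diagonal entries (1,1,1,1).

Boundary ∂_2: C_2 → C_1 acts by ∂[p,q,r] = [q,r] − [p,r] + [p,q]. For instance
  ∂bce = ce − be + bc,
  ∂abd = bd − ad + ab.
As a 10×10 matrix over Z this has rank 6, with invariant factors (1,1,1,1,1,1).

∂_3: C_3 → C_2 sends each 3-simplex σ to the alternating sum Σ_i (−1)^i (σ with its i-th vertex removed). For instance
  ∂abde = bde − ade + abe − abd,
  ∂abce = bce − ace + abe − abc.
As a 10×5 matrix over Z this has rank 4, with invariant factors (1,1,1,1).

Now H_k = ker ∂_k / im ∂_{k+1}, so:

  H_0: rank C_0 − rank ∂_1 = 5 − 4 = 1, and the invariant factors of ∂_1 are all 1, so H_0 ≅ Z.
  H_1: rank ker ∂_1 − rank ∂_2 = (10 − 4) − 6 = 0, and the invariant factors of ∂_2 are all 1, so H_1 ≅ 0.
  H_2: rank ker ∂_2 − rank ∂_3 = (10 − 6) − 4 = 0, and the invariant factors of ∂_3 are all 1, so H_2 ≅ 0.
  H_3: rank ker ∂_3 − rank ∂_4 = (5 − 4) − 0 = 1, and there is no ∂_4, so H_3 ≅ Z.

As a check, the Euler characteristic is 5 − 10 + 10 − 5 = 0, which agrees with 1 − 0 + 0 − 1 = 0.

H_0 ≅ Z,  H_1 = 0,  H_2 = 0,  H_3 ≅ Z.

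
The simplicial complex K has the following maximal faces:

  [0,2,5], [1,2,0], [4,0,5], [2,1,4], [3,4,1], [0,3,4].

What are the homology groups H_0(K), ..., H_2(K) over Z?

Fix the vertex order 0 < 1 < 2 < 3 < 4 < 5 and write every simplex with vertices in increasing order. Then dim K = 2 and the simplices of K are:

  0-simplices (6): [0], [1], [2], [3], [4], [5]
  1-simplices (12): [0,1], [0,2], [0,3], [0,4], [0,5], [1,2], [1,3], [1,4], [2,4], [2,5], [3,4], [4,5]
  2-simplices (6): [0,1,2], [0,2,5], [0,3,4], [0,4,5], [1,2,4], [1,3,4]

Hence C_0 ≅ Z^6, C_1 ≅ Z^12, C_2 ≅ Z^6.

The boundary map ∂_1: C_1 → C_0 maps an edge to its endpoints' difference, ∂[p,q] = q − p. For instance
  ∂[0,4] = [4] − [0].
The resulting 6×12 matrix has rank 5, and its Smith normal form has invariant factors (1,1,1,1,1).

∂_2: C_2 → C_1 acts by ∂[p,q,r] = [q,r] − [p,r] + [p,q]. For instance
  ∂[1,3,4] = [3,4] − [1,4] + [1,3],
  ∂[0,4,5] = [4,5] − [0,5] + [0,4].
The 12×6 boundary matrix has rank 6 and Smith normal form diag(1,1,1,1,1,1).

Computing H_k = (kernel of ∂_k) / (image of ∂_{k+1}):

  H_0: rank C_0 − rank ∂_1 = 6 − 5 = 1, and the invariant factors of ∂_1 are all 1, so H_0 = Z.
  H_1: rank ker ∂_1 − rank ∂_2 = (12 − 5) − 6 = 1, and the invariant factors of ∂_2 are all 1, so H_1 = Z.
  H_2: rank ker ∂_2 − rank ∂_3 = (6 − 6) − 0 = 0, and there is no ∂_3, so H_2 = 0.

As a check, the Euler characteristic is 6 − 12 + 6 = 0, which agrees with 1 − 1 + 0 = 0.
(K is a triangulation of the cylinder S^1 x I.)

H_0 ≅ Z,  H_1 ≅ Z,  H_2 = 0.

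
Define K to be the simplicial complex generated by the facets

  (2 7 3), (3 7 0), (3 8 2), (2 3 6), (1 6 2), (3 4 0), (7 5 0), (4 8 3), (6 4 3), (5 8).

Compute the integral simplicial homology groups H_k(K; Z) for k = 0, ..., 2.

Fix the vertex order 0 < 1 < 2 < 3 < 4 < 5 < 6 < 7 < 8 and write every simplex with vertices in increasing order. Then dim K = 2 and the simplices of K are:

  0-simplices (9): [0], [1], [2], [3], [4], [5], [6], [7], [8]
  1-simplices (18): [0,3], [0,4], [0,5], [0,7], [1,2], [1,6], [2,3], [2,6], [2,7], [2,8], [3,4], [3,6], [3,7], [3,8], [4,6], [4,8], [5,7], [5,8]
  2-simplices (9): [0,3,4], [0,3,7], [0,5,7], [1,2,6], [2,3,6], [2,3,7], [2,3,8], [3,4,6], [3,4,8]

Hence C_0 ≅ Z^9, C_1 ≅ Z^18, C_2 ≅ Z^9.

∂_1: C_1 → C_0 sends each edge [p,q] (with p < q) to q − p.
The resulting 9×18 matrix has rank 8, and its Smith normal form has invariant factors (1,1,1,1,1,1,1,1).

∂_2: C_2 → C_1 acts by ∂[p,q,r] = [q,r] − [p,r] + [p,q]. For instance
  ∂[3,4,6] = [4,6] − [3,6] + [3,4],
  ∂[0,3,4] = [3,4] − [0,4] + [0,3].
This gives a 18×9 integer matrix of rank 9; reducing to Smith normal form yields diagonal entries (1,1,1,1,1,1,1,1,1).

From H_k ≅ ker(∂_k) / im(∂_{k+1}) we obtain:

  H_0: rank C_0 − rank ∂_1 = 9 − 8 = 1, and the invariant factors of ∂_1 are all 1, so H_0 = Z.
  H_1: rank ker ∂_1 − rank ∂_2 = (18 − 8) − 9 = 1, and the invariant factors of ∂_2 are all 1, so H_1 = Z.
  H_2: rank ker ∂_2 − rank ∂_3 = (9 − 9) − 0 = 0, and there is no ∂_3, so H_2 = 0.

H_0 = Z,  H_1 = Z,  H_2 = 0.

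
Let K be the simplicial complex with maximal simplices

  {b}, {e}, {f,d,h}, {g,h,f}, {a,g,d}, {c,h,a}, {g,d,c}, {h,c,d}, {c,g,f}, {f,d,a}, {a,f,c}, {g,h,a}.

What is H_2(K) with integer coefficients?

H_2 = 0.

We work with the vertex ordering a < b < c < d < e < f < g < h. The simplices of K, each written with vertices in increasing order, are:

  0-simplices (8): a, b, c, d, e, f, g, h
  1-simplices (15): ac, ad, af, ag, ah, cd, cf, cg, ch, df, dg, dh, fg, fh, gh
  2-simplices (10): acf, ach, adf, adg, agh, cdg, cdh, cfg, dfh, fgh

so the chain groups are C_0 ≅ Z^8, C_1 ≅ Z^15, C_2 ≅ Z^10.

The boundary map ∂_1: C_1 → C_0 is given by ∂[p,q] = [q] − [p]. For instance
  ∂ad = d − a.
The 8×15 boundary matrix has rank 5 and Smith normal form diag(1,1,1,1,1).

The boundary map ∂_2: C_2 → C_1 sends each 2-simplex [p,q,r] to [q,r] − [p,r] + [p,q]. For instance
  ∂adg = dg − ag + ad,
  ∂cdh = dh − ch + cd.
As a 15×10 matrix over Z this has rank 10, with invariant factors (1,1,1,1,1,1,1,1,1,2).

Now H_k = ker ∂_k / im ∂_{k+1}, so:

  H_2: rank ker ∂_2 − rank ∂_3 = (10 − 10) − 0 = 0, and there is no ∂_3, so H_2 ≅ 0.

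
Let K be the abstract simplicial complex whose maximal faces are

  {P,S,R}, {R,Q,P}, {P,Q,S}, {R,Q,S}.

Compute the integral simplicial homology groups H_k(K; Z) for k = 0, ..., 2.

Take the total order P < Q < R < S on the vertex set. Then K (dimension 2) consists of the simplices:

  0-simplices (4): P, Q, R, S
  1-simplices (6): PQ, PR, PS, QR, QS, RS
  2-simplices (4): PQR, PQS, PRS, QRS

Hence C_0 ≅ Z^4, C_1 ≅ Z^6, C_2 ≅ Z^4.

The boundary map ∂_1: C_1 → C_0 sends each edge [p,q] (with p < q) to q − p. For instance
  ∂QR = R − Q.
This gives a 4×6 integer matrix of rank 3; reducing to Smith normal form yields diagonal entries (1,1,1).

∂_2: C_2 → C_1 sends each 2-simplex [p,q,r] to [q,r] − [p,r] + [p,q]. For instance
  ∂PQS = QS − PS + PQ,
  ∂PRS = RS − PS + PR.
This gives a 6×4 integer matrix of rank 3; reducing to Smith normal form yields diagonal entries (1,1,1).

Computing H_k = (kernel of ∂_k) / (image of ∂_{k+1}):

  H_0: rank C_0 − rank ∂_1 = 4 − 3 = 1, and the invariant factors of ∂_1 are all 1, so H_0 ≅ Z.
  H_1: rank ker ∂_1 − rank ∂_2 = (6 − 3) − 3 = 0, and the invariant factors of ∂_2 are all 1, so H_1 ≅ 0.
  H_2: rank ker ∂_2 − rank ∂_3 = (4 − 3) − 0 = 1, and there is no ∂_3, so H_2 ≅ Z.

As a check, the Euler characteristic is 4 − 6 + 4 = 2, which agrees with 1 − 0 + 1 = 2.

H_0 ≅ Z,  H_1 = 0,  H_2 ≅ Z.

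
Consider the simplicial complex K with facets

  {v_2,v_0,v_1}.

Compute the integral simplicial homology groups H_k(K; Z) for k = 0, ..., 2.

Order the vertices as v_0 < v_1 < v_2. Listing each simplex with vertices in this order, K has dimension 2 with simplices:

  0-simplices (3): [v_0], [v_1], [v_2]
  1-simplices (3): [v_0,v_1], [v_0,v_2], [v_1,v_2]
  2-simplices (1): [v_0,v_1,v_2]

Hence C_0 ≅ Z^3, C_1 ≅ Z^3, C_2 ≅ Z^1.

∂_1: C_1 → C_0 maps an edge to its endpoints' difference, ∂[p,q] = q − p. For instance
  ∂[v_1,v_2] = [v_2] − [v_1].
The resulting 3×3 matrix has rank 2, and its Smith normal form has invariant factors (1,1).

The boundary map ∂_2: C_2 → C_1 acts by ∂[p,q,r] = [q,r] − [p,r] + [p,q]. For instance
  ∂[v_0,v_1,v_2] = [v_1,v_2] − [v_0,v_2] + [v_0,v_1].
The 3×1 boundary matrix has rank 1 and Smith normal form diag(1).

From H_k ≅ ker(∂_k) / im(∂_{k+1}) we obtain:

  H_0: rank C_0 − rank ∂_1 = 3 − 2 = 1, and the invariant factors of ∂_1 are all 1, so H_0 ≅ Z.
  H_1: rank ker ∂_1 − rank ∂_2 = (3 − 2) − 1 = 0, and the invariant factors of ∂_2 are all 1, so H_1 ≅ 0.
  H_2: rank ker ∂_2 − rank ∂_3 = (1 − 1) − 0 = 0, and there is no ∂_3, so H_2 ≅ 0.

As a check, the Euler characteristic is 3 − 3 + 1 = 1, which agrees with 1 − 0 + 0 = 1.

H_0 = Z,  H_1 = 0,  H_2 = 0.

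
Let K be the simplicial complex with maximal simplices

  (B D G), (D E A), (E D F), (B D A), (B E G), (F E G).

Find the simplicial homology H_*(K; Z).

Fix the vertex order A < B < D < E < F < G and write every simplex with vertices in increasing order. Then dim K = 2 and the simplices of K are:

  0-simplices (6): A, B, D, E, F, G
  1-simplices (12): AB, AD, AE, BD, BE, BG, DE, DF, DG, EF, EG, FG
  2-simplices (6): ABD, ADE, BDG, BEG, DEF, EFG

giving chain groups C_0 ≅ Z^6, C_1 ≅ Z^12, C_2 ≅ Z^6.

Boundary ∂_1: C_1 → C_0 maps an edge to its endpoints' difference, ∂[p,q] = q − p. For instance
  ∂BG = G − B.
The resulting 6×12 matrix has rank 5, and its Smith normal form has invariant factors (1,1,1,1,1).

∂_2: C_2 → C_1 maps a triangle to the signed sum of its edges. For instance
  ∂BDG = DG − BG + BD,
  ∂EFG = FG − EG + EF.
As a 12×6 matrix over Z this has rank 6, with invariant factors (1,1,1,1,1,1).

Now H_k = ker ∂_k / im ∂_{k+1}, so:

  H_0: rank C_0 − rank ∂_1 = 6 − 5 = 1, and the invariant factors of ∂_1 are all 1, so H_0 = Z.
  H_1: rank ker ∂_1 − rank ∂_2 = (12 − 5) − 6 = 1, and the invariant factors of ∂_2 are all 1, so H_1 = Z.
  H_2: rank ker ∂_2 − rank ∂_3 = (6 − 6) − 0 = 0, and there is no ∂_3, so H_2 = 0.

As a check, the Euler characteristic is 6 − 12 + 6 = 0, which agrees with 1 − 1 + 0 = 0.
(K is a triangulation of the cylinder S^1 x I.)

H_0 ≅ Z,  H_1 ≅ Z,  H_2 = 0.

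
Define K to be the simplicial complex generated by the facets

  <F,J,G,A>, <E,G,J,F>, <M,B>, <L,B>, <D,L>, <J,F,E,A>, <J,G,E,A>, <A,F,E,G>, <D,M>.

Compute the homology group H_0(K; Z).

H_0 ≅ Z^2.

Fix the vertex order A < B < D < E < F < G < J < L < M and write every simplex with vertices in increasing order. Then dim K = 3 and the simplices of K are:

  0-simplices (9): A, B, D, E, F, G, J, L, M
  1-simplices (14): AE, AF, AG, AJ, BL, BM, DL, DM, EF, EG, EJ, FG, FJ, GJ
  2-simplices (10): AEF, AEG, AEJ, AFG, AFJ, AGJ, EFG, EFJ, EGJ, FGJ
  3-simplices (5): AEFG, AEFJ, AEGJ, AFGJ, EFGJ

giving chain groups C_0 ≅ Z^9, C_1 ≅ Z^14, C_2 ≅ Z^10, C_3 ≅ Z^5.

Boundary ∂_1: C_1 → C_0 is given by ∂[p,q] = [q] − [p]. For instance
  ∂GJ = J − G.
The 9×14 boundary matrix has rank 7 and Smith normal form diag(1,1,1,1,1,1,1).

∂_2: C_2 → C_1 acts by ∂[p,q,r] = [q,r] − [p,r] + [p,q]. For instance
  ∂EFJ = FJ − EJ + EF,
  ∂EGJ = GJ − EJ + EG.
This gives a 14×10 integer matrix of rank 6; reducing to Smith normal form yields diagonal entries (1,1,1,1,1,1).

The boundary map ∂_3: C_3 → C_2 sends each 3-simplex σ to the alternating sum Σ_i (−1)^i (σ with its i-th vertex removed). For instance
  ∂AFGJ = FGJ − AGJ + AFJ − AFG,
  ∂AEFG = EFG − AFG + AEG − AEF.
The resulting 10×5 matrix has rank 4, and its Smith normal form has invariant factors (1,1,1,1).

Reading off H_k = ker ∂_k / im ∂_{k+1}:

  H_0: rank C_0 − rank ∂_1 = 9 − 7 = 2, and the invariant factors of ∂_1 are all 1, so H_0 ≅ Z^2.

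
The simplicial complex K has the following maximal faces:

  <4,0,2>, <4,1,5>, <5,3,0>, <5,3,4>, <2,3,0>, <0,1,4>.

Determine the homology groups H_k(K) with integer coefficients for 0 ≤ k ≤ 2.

Order the vertices as 0 < 1 < 2 < 3 < 4 < 5. Listing each simplex with vertices in this order, K has dimension 2 with simplices:

  0-simplices (6): [0], [1], [2], [3], [4], [5]
  1-simplices (12): [0,1], [0,2], [0,3], [0,4], [0,5], [1,4], [1,5], [2,3], [2,4], [3,4], [3,5], [4,5]
  2-simplices (6): [0,1,4], [0,2,3], [0,2,4], [0,3,5], [1,4,5], [3,4,5]

giving chain groups C_0 ≅ Z^6, C_1 ≅ Z^12, C_2 ≅ Z^6.

Boundary ∂_1: C_1 → C_0 is given by ∂[p,q] = [q] − [p].
This gives a 6×12 integer matrix of rank 5; reducing to Smith normal form yields diagonal entries (1,1,1,1,1).

The boundary map ∂_2: C_2 → C_1 maps a triangle to the signed sum of its edges. For instance
  ∂[0,2,4] = [2,4] − [0,4] + [0,2],
  ∂[0,2,3] = [2,3] − [0,3] + [0,2].
As a 12×6 matrix over Z this has rank 6, with invariant factors (1,1,1,1,1,1).

Computing H_k = (kernel of ∂_k) / (image of ∂_{k+1}):

  H_0: rank C_0 − rank ∂_1 = 6 − 5 = 1, and the invariant factors of ∂_1 are all 1, so H_0 ≅ Z.
  H_1: rank ker ∂_1 − rank ∂_2 = (12 − 5) − 6 = 1, and the invariant factors of ∂_2 are all 1, so H_1 ≅ Z.
  H_2: rank ker ∂_2 − rank ∂_3 = (6 − 6) − 0 = 0, and there is no ∂_3, so H_2 ≅ 0.

As a check, the Euler characteristic is 6 − 12 + 6 = 0, which agrees with 1 − 1 + 0 = 0.

H_0 = Z,  H_1 = Z,  H_2 = 0.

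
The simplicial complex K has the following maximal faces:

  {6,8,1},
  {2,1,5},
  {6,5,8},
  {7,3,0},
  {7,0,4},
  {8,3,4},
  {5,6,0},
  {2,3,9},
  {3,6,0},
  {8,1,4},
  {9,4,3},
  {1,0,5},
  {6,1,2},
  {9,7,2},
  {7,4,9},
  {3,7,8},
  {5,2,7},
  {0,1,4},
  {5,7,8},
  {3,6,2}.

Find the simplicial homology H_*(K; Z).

H_0 = Z,  H_1 = Z × Z/2,  H_2 = 0.

K has 10 vertices, 30 edges, 20 triangles.
rank ∂_0 = 0, rank ∂_1 = 9 ⇒ b_0 = 10 − 0 − 9 = 1; all invariant factors of ∂_1 are 1 so no torsion. So H_0 = Z.
rank ∂_1 = 9, rank ∂_2 = 20 ⇒ b_1 = 30 − 9 − 20 = 1; ∂_2 has invariant factor(s) [2] giving torsion. So H_1 = Z × Z/2.
rank ∂_2 = 20, rank ∂_3 = 0 ⇒ b_2 = 20 − 20 − 0 = 0. So H_2 = 0.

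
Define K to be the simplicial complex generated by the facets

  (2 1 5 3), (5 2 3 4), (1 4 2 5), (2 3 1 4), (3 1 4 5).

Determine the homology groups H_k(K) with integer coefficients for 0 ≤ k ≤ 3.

Fix the vertex order 1 < 2 < 3 < 4 < 5 and write every simplex with vertices in increasing order. Then dim K = 3 and the simplices of K are:

  0-simplices (5): [1], [2], [3], [4], [5]
  1-simplices (10): [1,2], [1,3], [1,4], [1,5], [2,3], [2,4], [2,5], [3,4], [3,5], [4,5]
  2-simplices (10): [1,2,3], [1,2,4], [1,2,5], [1,3,4], [1,3,5], [1,4,5], [2,3,4], [2,3,5], [2,4,5], [3,4,5]
  3-simplices (5): [1,2,3,4], [1,2,3,5], [1,2,4,5], [1,3,4,5], [2,3,4,5]

Hence C_0 ≅ Z^5, C_1 ≅ Z^10, C_2 ≅ Z^10, C_3 ≅ Z^5.

Boundary ∂_1: C_1 → C_0 is given by ∂[p,q] = [q] − [p].
The 5×10 boundary matrix has rank 4 and Smith normal form diag(1,1,1,1).

∂_2: C_2 → C_1 acts by ∂[p,q,r] = [q,r] − [p,r] + [p,q]. For instance
  ∂[3,4,5] = [4,5] − [3,5] + [3,4],
  ∂[1,3,5] = [3,5] − [1,5] + [1,3].
As a 10×10 matrix over Z this has rank 6, with invariant factors (1,1,1,1,1,1).

The boundary map ∂_3: C_3 → C_2 sends each 3-simplex σ to the alternating sum Σ_i (−1)^i (σ with its i-th vertex removed). For instance
  ∂[1,2,3,4] = [2,3,4] − [1,3,4] + [1,2,4] − [1,2,3],
  ∂[2,3,4,5] = [3,4,5] − [2,4,5] + [2,3,5] − [2,3,4].
This gives a 10×5 integer matrix of rank 4; reducing to Smith normal form yields diagonal entries (1,1,1,1).

Now H_k = ker ∂_k / im ∂_{k+1}, so:

  H_0: rank C_0 − rank ∂_1 = 5 − 4 = 1, and the invariant factors of ∂_1 are all 1, so H_0 ≅ Z.
  H_1: rank ker ∂_1 − rank ∂_2 = (10 − 4) − 6 = 0, and the invariant factors of ∂_2 are all 1, so H_1 ≅ 0.
  H_2: rank ker ∂_2 − rank ∂_3 = (10 − 6) − 4 = 0, and the invariant factors of ∂_3 are all 1, so H_2 ≅ 0.
  H_3: rank ker ∂_3 − rank ∂_4 = (5 − 4) − 0 = 1, and there is no ∂_4, so H_3 ≅ Z.

As a check, the Euler characteristic is 5 − 10 + 10 − 5 = 0, which agrees with 1 − 0 + 0 − 1 = 0.
(K is a triangulation of the 3-sphere S^3.)

H_0 ≅ Z,  H_1 = 0,  H_2 = 0,  H_3 ≅ Z.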